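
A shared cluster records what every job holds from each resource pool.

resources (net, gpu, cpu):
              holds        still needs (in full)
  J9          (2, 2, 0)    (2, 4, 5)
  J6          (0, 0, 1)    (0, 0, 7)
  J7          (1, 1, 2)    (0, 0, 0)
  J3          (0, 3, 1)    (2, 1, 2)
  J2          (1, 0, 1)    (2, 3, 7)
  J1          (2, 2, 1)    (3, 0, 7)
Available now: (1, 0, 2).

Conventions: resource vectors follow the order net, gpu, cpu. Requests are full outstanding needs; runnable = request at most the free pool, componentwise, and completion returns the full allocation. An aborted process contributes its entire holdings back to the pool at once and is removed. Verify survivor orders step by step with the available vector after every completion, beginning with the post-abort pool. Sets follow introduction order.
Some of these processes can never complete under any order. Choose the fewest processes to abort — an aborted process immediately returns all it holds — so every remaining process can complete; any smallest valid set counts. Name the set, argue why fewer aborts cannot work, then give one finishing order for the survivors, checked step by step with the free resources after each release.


Minimum abort set: J6 and J2.
Key observation: J1 had no path to completion before; after the abort of J6 and J2 ((1, 0, 2) returned), step 3 is where it fits.
Minimality, checking each single-abort alternative: J9 alone leaves J6 blocked (short on cpu); J6 alone leaves J2 blocked (short on cpu); J7 alone leaves J6 blocked (short on cpu); J3 alone leaves J6 blocked (short on cpu); J2 alone leaves J6 blocked (short on cpu); J1 alone leaves J6 blocked (short on cpu).
The survivors complete as J7, J3, J1, J9. Walking it through (starting from the post-abort pool):
  pool = (2, 0, 4)
  run J7 (needs (0, 0, 0), free (2, 0, 4)); after release of (1, 1, 2) the pool is (3, 1, 6)
  run J3 (needs (2, 1, 2), free (3, 1, 6)); after release of (0, 3, 1) the pool is (3, 4, 7)
  run J1 (needs (3, 0, 7), free (3, 4, 7)); after release of (2, 2, 1) the pool is (5, 6, 8)
  run J9 (needs (2, 4, 5), free (5, 6, 8)); after release of (2, 2, 0) the pool is (7, 8, 8)


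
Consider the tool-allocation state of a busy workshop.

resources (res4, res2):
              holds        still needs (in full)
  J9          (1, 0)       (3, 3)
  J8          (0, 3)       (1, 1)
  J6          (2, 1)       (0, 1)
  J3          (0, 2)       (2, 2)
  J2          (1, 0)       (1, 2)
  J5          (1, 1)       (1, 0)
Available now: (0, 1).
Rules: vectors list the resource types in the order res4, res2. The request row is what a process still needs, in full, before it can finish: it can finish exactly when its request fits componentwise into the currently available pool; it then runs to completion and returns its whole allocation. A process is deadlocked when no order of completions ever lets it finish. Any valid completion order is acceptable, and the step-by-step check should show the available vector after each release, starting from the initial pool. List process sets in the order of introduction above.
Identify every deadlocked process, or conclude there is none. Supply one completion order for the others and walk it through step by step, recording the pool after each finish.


Nothing here is deadlocked.
Key observation: J6 can run right away; the returned allocation unlocks the remaining processes in turn.
A valid finishing order for the others: J6, J8, J2, J3, J9, J5. Walking it through:
  pool = (0, 1)
  run J6 (needs (0, 1), free (0, 1)); after release of (2, 1) the pool is (2, 2)
  run J8 (needs (1, 1), free (2, 2)); after release of (0, 3) the pool is (2, 5)
  run J2 (needs (1, 2), free (2, 5)); after release of (1, 0) the pool is (3, 5)
  run J3 (needs (2, 2), free (3, 5)); after release of (0, 2) the pool is (3, 7)
  run J9 (needs (3, 3), free (3, 7)); after release of (1, 0) the pool is (4, 7)
  run J5 (needs (1, 0), free (4, 7)); after release of (1, 1) the pool is (5, 8)


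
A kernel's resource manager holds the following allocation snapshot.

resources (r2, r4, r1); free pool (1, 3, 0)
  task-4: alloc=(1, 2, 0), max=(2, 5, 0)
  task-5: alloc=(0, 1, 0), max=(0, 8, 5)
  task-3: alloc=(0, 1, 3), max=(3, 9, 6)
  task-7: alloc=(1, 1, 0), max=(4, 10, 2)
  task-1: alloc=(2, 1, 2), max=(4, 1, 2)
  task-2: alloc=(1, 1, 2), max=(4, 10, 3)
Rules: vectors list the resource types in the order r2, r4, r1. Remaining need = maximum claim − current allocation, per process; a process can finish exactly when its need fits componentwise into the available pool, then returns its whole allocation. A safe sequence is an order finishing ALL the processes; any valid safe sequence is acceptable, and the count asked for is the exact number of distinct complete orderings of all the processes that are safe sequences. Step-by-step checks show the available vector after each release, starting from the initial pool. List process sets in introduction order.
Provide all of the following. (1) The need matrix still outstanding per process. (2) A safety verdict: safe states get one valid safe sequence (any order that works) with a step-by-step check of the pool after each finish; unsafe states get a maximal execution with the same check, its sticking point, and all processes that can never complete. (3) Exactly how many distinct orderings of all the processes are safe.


(1) Need matrix, components ordered r2, r4, r1:
  task-4: (1, 3, 0)
  task-5: (0, 7, 5)
  task-3: (3, 8, 3)
  task-7: (3, 9, 2)
  task-1: (2, 0, 0)
  task-2: (3, 9, 1)
(2) UNSAFE.
Key observation: r4 is the bottleneck — with task-4, task-1 done the pool holds (4, 6, 2), short of every remaining need.
A maximal execution: task-4, task-1 — then nothing else fits. Walking it through:
  pool = (1, 3, 0)
  task-4: need (1, 3, 0) fits (1, 3, 0); releases (1, 2, 0), pool now (2, 5, 0)
  task-1: need (2, 0, 0) fits (2, 5, 0); releases (2, 1, 2), pool now (4, 6, 2)
  task-5 still needs (0, 7, 5) but only (4, 6, 2) is free — short on r4 and r1
  task-3 still needs (3, 8, 3) but only (4, 6, 2) is free — short on r4 and r1
  task-7 still needs (3, 9, 2) but only (4, 6, 2) is free — short on r4
  task-2 still needs (3, 9, 1) but only (4, 6, 2) is free — short on r4
Never able to finish: task-5, task-3, task-7 and task-2.
(3) Exactly 0 of the possible complete orderings are safe sequences.


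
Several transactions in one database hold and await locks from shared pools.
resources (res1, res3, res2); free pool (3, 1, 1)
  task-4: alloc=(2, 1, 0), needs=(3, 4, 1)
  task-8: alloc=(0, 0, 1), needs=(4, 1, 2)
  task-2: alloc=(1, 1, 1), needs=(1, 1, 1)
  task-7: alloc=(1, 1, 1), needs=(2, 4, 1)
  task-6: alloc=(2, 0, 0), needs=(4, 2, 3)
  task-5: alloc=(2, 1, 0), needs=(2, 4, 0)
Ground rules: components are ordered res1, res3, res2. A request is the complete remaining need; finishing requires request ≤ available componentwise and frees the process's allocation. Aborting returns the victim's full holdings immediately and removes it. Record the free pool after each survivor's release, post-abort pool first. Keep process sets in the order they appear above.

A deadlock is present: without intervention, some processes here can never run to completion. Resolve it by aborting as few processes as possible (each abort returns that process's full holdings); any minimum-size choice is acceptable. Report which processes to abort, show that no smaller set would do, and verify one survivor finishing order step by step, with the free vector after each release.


Minimum abort set: task-4 and task-5.
Key observation: the deadlocked task-7 becomes finishable only because task-4 and task-5 released (4, 2, 0); it completes at step 2 below.
Why nothing smaller works — every single abort fails: task-4 alone leaves task-7 blocked (short on res3); task-8 alone leaves task-4 blocked (short on res3); task-2 alone leaves task-4 blocked (short on res3); task-7 alone leaves task-4 blocked (short on res3); task-6 alone leaves task-4 blocked (short on res3); task-5 alone leaves task-4 blocked (short on res3).
The survivors complete as task-2, task-7, task-6, task-8. Verifying each step (starting from the post-abort pool):
  pool = (7, 3, 1)
  task-2: need (1, 1, 1) fits (7, 3, 1); releases (1, 1, 1), pool now (8, 4, 2)
  task-7: need (2, 4, 1) fits (8, 4, 2); releases (1, 1, 1), pool now (9, 5, 3)
  task-6: need (4, 2, 3) fits (9, 5, 3); releases (2, 0, 0), pool now (11, 5, 3)
  task-8: need (4, 1, 2) fits (11, 5, 3); releases (0, 0, 1), pool now (11, 5, 4)


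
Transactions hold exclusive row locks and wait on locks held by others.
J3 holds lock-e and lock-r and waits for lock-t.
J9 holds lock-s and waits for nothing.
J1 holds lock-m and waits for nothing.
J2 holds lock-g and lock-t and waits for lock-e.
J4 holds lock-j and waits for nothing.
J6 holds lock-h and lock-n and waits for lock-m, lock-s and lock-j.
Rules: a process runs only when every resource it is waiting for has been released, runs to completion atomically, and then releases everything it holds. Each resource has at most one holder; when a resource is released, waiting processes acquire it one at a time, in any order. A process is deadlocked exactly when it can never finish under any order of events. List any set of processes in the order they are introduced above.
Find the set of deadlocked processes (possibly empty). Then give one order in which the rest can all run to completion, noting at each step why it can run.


Deadlocked: J3 and J2.
Key observation: nobody on the ring J3 -> J2 -> J3 can start until another member finishes, which never happens; no other process is dragged down with it.
One completion order for the rest: J9, J1, J4, J6.
Walking it through:
  J9 waits on nothing -> runs at once and releases lock-s
  J1 waits on nothing -> runs at once and releases lock-m
  J4 waits on nothing -> runs at once and releases lock-j
  J6: everything it awaited (lock-m, lock-s and lock-j) is free; runs, freeing lock-h and lock-n


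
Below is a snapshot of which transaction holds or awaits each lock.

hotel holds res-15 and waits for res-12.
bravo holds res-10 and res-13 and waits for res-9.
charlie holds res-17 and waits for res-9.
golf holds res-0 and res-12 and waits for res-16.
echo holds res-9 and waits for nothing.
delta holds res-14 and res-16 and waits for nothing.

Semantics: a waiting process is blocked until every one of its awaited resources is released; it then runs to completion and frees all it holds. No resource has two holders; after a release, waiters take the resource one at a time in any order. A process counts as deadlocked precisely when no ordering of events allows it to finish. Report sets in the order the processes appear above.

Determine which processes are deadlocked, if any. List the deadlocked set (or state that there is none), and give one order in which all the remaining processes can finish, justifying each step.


The deadlocked set is empty.
Key observation: the waits form no ring: some process can always run, and its releases unblock the others one by one.
One completion order for the rest: echo, delta, bravo, golf, charlie, hotel.
Walking it through:
  echo: no waits; runs immediately, freeing res-9
  delta: no waits; runs immediately, freeing res-14 and res-16
  bravo: everything it awaited (res-9) is free; runs, freeing res-10 and res-13
  golf: everything it awaited (res-16) is free; runs, freeing res-0 and res-12
  charlie: everything it awaited (res-9) is free; runs, freeing res-17
  hotel: everything it awaited (res-12) is free; runs, freeing res-15


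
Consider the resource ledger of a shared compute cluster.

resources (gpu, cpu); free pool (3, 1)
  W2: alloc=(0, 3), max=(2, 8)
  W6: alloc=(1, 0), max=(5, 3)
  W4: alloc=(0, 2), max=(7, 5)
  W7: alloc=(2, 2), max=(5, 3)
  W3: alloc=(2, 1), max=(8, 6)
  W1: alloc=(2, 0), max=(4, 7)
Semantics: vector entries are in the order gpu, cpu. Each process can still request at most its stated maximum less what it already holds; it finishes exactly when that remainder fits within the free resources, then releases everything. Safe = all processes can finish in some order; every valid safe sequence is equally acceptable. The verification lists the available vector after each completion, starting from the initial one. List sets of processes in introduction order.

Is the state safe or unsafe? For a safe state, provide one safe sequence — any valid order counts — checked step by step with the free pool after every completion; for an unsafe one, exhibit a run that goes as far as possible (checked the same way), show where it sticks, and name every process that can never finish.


UNSAFE — no complete ordering exists.
Key observation: after W7, W6 the pool peaks at (6, 3), and each blocked process is short somewhere: W2 on cpu; W4 on gpu; W3 on cpu; W1 on cpu.
The run W7, W6 cannot be extended any further. Walking it through:
  pool = (3, 1)
  W7: need (3, 1) fits (3, 1); releases (2, 2), pool now (5, 3)
  W6: need (4, 3) fits (5, 3); releases (1, 0), pool now (6, 3)
  W2 still needs (2, 5) but only (6, 3) is free — short on cpu
  W4 still needs (7, 3) but only (6, 3) is free — short on gpu
  W3 still needs (6, 5) but only (6, 3) is free — short on cpu
  W1 still needs (2, 7) but only (6, 3) is free — short on cpu
Permanently blocked: W2, W4, W3 and W1.


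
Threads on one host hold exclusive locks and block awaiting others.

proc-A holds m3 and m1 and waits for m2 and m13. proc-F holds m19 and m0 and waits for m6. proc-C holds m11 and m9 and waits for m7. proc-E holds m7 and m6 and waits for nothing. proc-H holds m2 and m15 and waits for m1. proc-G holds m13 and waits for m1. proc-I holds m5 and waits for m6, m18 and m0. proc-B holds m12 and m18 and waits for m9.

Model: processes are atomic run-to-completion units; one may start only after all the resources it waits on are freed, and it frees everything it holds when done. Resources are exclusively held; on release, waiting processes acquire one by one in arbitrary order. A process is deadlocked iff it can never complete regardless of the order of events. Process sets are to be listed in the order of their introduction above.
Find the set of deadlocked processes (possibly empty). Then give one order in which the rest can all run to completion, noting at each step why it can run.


Deadlocked: proc-A, proc-H and proc-G.
Key observation: the knot is the closed ring of waits proc-A -> proc-H -> proc-A; proc-G is caught in further circular waits.
One completion order for the rest: proc-E, proc-C, proc-B, proc-F, proc-I.
Verifying each step:
  proc-E: no waits; runs immediately, freeing m7 and m6
  proc-C: everything it awaited (m7) is free; runs, freeing m11 and m9
  proc-B: everything it awaited (m9) is free; runs, freeing m12 and m18
  proc-F: everything it awaited (m6) is free; runs, freeing m19 and m0
  proc-I: everything it awaited (m6, m18 and m0) is free; runs, freeing m5


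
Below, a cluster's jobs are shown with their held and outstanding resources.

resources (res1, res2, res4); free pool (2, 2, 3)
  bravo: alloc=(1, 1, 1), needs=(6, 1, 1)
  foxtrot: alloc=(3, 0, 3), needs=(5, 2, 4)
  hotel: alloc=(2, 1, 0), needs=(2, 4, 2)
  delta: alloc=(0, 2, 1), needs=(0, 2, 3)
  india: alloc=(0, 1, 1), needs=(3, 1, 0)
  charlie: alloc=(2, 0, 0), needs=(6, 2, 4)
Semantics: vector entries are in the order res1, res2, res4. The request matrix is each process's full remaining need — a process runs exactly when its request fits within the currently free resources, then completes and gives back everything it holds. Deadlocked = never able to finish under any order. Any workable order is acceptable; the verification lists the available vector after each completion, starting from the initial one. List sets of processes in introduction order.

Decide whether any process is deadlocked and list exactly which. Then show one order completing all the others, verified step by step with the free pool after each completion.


The deadlocked set is bravo, foxtrot and charlie.
Key observation: no order helps: past delta, hotel, india, the free pool tops out at (4, 6, 5), below what each blocked process needs in res1.
The rest can finish in the order delta, hotel, india. Verifying each step:
  pool = (2, 2, 3)
  delta needs (0, 2, 3) <= (2, 2, 3) -> finishes; pool += (0, 2, 1) = (2, 4, 4)
  hotel needs (2, 4, 2) <= (2, 4, 4) -> finishes; pool += (2, 1, 0) = (4, 5, 4)
  india needs (3, 1, 0) <= (4, 5, 4) -> finishes; pool += (0, 1, 1) = (4, 6, 5)
None of the blocked processes ever fits:
  bravo cannot run: need (6, 1, 1) vs free (4, 6, 5) (insufficient res1)
  foxtrot cannot run: need (5, 2, 4) vs free (4, 6, 5) (insufficient res1)
  charlie cannot run: need (6, 2, 4) vs free (4, 6, 5) (insufficient res1)


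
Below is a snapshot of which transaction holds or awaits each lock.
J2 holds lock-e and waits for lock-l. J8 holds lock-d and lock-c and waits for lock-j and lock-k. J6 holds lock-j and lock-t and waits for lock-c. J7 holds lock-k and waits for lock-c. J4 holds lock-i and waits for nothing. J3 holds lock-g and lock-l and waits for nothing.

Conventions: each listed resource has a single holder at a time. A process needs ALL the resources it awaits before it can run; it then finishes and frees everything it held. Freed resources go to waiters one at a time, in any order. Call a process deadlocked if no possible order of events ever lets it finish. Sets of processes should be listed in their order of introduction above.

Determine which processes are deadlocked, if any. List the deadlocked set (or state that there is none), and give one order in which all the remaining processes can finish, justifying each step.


Deadlocked set: J8, J6 and J7.
Key observation: nobody on the ring J8 -> J6 -> J8 can start until another member finishes, which never happens; J7 is caught in further circular waits.
A valid finishing order for the others: J3, J4, J2.
Check, step by step:
  J3: no waits; runs immediately, freeing lock-g and lock-l
  J4: no waits; runs immediately, freeing lock-i
  run J2 (all its waits — lock-l — are resolved); releases lock-e


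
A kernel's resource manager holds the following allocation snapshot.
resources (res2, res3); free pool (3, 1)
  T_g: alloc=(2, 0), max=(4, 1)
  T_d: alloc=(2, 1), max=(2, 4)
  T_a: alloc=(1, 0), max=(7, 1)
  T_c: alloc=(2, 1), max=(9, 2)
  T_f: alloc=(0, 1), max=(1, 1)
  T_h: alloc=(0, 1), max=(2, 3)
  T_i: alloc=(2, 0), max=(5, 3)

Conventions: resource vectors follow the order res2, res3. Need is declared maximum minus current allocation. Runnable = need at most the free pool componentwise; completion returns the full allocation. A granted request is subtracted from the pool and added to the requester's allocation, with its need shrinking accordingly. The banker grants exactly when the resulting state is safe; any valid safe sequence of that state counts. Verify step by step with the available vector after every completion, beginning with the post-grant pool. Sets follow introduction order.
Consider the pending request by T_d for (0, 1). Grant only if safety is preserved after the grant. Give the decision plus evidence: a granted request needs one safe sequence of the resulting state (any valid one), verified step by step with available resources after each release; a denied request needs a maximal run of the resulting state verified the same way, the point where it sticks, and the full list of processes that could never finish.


DENY. Granting would leave the state unsafe.
Key observation: after T_f, T_g the pool peaks at (5, 1), and each blocked process is short somewhere: T_d on res3; T_a on res2; T_c on res2; T_h on res3; T_i on res3.
After a pretend grant, a maximal execution: T_f, T_g — then nothing else fits. Walking it through:
  pool = (3, 0)
  T_f: need (1, 0) fits (3, 0); releases (0, 1), pool now (3, 1)
  T_g: need (2, 1) fits (3, 1); releases (2, 0), pool now (5, 1)
  blocked: T_d wants (0, 2), pool (5, 1) — not enough res3
  blocked: T_a wants (6, 1), pool (5, 1) — not enough res2
  blocked: T_c wants (7, 1), pool (5, 1) — not enough res2
  blocked: T_h wants (2, 2), pool (5, 1) — not enough res3
  blocked: T_i wants (3, 3), pool (5, 1) — not enough res3
Had the request been granted, T_d, T_a, T_c, T_h and T_i could never finish.


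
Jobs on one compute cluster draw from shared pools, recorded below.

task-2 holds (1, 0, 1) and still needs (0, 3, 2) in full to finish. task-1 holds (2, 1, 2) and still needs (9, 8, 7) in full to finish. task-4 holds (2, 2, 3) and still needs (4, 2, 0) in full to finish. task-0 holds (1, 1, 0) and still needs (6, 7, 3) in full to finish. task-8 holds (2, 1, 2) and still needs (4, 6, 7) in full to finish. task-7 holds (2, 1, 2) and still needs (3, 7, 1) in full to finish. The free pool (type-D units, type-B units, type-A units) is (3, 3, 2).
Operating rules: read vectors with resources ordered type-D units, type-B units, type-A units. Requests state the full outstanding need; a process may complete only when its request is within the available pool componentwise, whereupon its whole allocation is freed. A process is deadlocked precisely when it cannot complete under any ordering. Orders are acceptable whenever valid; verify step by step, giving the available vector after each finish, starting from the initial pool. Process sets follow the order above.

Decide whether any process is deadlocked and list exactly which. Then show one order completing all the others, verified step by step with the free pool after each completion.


The deadlocked set is task-1, task-0, task-8 and task-7.
Key observation: once task-2, task-4 finish, the pool peaks at (6, 5, 6) — and every remaining process still needs more type-B units than that.
One completion order for the rest: task-2, task-4. Walking it through:
  pool = (3, 3, 2)
  task-2: need (0, 3, 2) fits (3, 3, 2); releases (1, 0, 1), pool now (4, 3, 3)
  task-4: need (4, 2, 0) fits (4, 3, 3); releases (2, 2, 3), pool now (6, 5, 6)
None of the blocked processes ever fits:
  blocked: task-1 wants (9, 8, 7), pool (6, 5, 6) — not enough type-D units, type-B units and type-A units
  blocked: task-0 wants (6, 7, 3), pool (6, 5, 6) — not enough type-B units
  blocked: task-8 wants (4, 6, 7), pool (6, 5, 6) — not enough type-B units and type-A units
  blocked: task-7 wants (3, 7, 1), pool (6, 5, 6) — not enough type-B units


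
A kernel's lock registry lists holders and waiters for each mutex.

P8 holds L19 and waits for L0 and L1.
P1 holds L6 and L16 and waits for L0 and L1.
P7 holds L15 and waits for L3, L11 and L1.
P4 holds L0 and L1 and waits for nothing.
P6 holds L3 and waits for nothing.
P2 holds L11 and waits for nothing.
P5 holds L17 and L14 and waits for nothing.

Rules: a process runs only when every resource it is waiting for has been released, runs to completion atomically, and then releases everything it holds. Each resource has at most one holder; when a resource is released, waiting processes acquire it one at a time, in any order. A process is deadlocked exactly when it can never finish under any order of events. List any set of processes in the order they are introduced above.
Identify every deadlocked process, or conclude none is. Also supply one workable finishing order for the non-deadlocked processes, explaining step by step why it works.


Nothing here is deadlocked.
Key observation: although several processes wait, no cycle exists — each chain bottoms out at a free runner.
The rest can finish in the order P4, P1, P2, P5, P8, P6, P7.
Check, step by step:
  P4 waits on nothing -> runs at once and releases L0 and L1
  run P1 (all its waits — L0 and L1 — are resolved); releases L6 and L16
  P2 waits on nothing -> runs at once and releases L11
  P5 waits on nothing -> runs at once and releases L17 and L14
  run P8 (all its waits — L0 and L1 — are resolved); releases L19
  P6 waits on nothing -> runs at once and releases L3
  run P7 (all its waits — L3, L11 and L1 — are resolved); releases L15


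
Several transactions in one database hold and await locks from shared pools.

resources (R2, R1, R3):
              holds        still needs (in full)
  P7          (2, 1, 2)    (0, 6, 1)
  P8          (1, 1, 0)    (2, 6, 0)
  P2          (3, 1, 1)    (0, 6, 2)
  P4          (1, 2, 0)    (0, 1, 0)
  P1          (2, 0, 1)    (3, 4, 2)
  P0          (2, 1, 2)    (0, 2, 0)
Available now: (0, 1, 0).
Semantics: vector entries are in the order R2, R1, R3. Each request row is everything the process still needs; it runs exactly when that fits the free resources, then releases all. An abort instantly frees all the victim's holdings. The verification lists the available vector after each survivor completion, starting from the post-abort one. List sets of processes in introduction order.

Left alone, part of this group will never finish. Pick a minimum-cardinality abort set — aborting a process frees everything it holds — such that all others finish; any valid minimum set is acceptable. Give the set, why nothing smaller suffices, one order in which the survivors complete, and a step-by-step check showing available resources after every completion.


Abort P7 and P8.
Key observation: the returned (3, 2, 2) from P7 and P8 is what brings P2 — unrunnable before, under any order — into play at step 4.
No one abort is enough; case by case: P7 alone leaves P8 blocked (short on R1); P8 alone leaves P7 blocked (short on R1); P2 alone leaves P7 blocked (short on R1); P4 alone leaves P7 blocked (short on R1); P1 alone leaves P7 blocked (short on R1); P0 alone leaves P7 blocked (short on R1).
One survivor order: P0, P4, P1, P2. Verifying each step (post-abort pool first):
  pool = (3, 3, 2)
  P0: need (0, 2, 0) fits (3, 3, 2); releases (2, 1, 2), pool now (5, 4, 4)
  P4: need (0, 1, 0) fits (5, 4, 4); releases (1, 2, 0), pool now (6, 6, 4)
  P1: need (3, 4, 2) fits (6, 6, 4); releases (2, 0, 1), pool now (8, 6, 5)
  P2: need (0, 6, 2) fits (8, 6, 5); releases (3, 1, 1), pool now (11, 7, 6)


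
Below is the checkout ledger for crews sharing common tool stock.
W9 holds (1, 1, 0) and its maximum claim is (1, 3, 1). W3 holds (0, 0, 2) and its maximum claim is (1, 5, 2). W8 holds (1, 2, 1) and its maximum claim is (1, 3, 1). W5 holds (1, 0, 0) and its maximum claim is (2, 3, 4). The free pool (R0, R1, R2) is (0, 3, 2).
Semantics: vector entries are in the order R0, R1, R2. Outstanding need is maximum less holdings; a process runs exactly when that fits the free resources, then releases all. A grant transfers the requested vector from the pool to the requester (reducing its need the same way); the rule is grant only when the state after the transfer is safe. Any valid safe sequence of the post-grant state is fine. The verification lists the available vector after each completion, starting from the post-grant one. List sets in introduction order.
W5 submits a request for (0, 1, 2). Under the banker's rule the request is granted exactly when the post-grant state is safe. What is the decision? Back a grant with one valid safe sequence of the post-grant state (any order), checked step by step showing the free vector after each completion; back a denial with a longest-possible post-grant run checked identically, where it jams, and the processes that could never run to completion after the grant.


GRANT — the state after the grant stays safe, e.g. via W8, W9, W3, W5.
Key observation: granting shrinks the pool to (0, 2, 0), yet W8 still fits and the chain goes through.
Verifying the post-grant state step by step:
  pool = (0, 2, 0)
  W8 needs (0, 1, 0) <= (0, 2, 0) -> finishes; pool += (1, 2, 1) = (1, 4, 1)
  W9 needs (0, 2, 1) <= (1, 4, 1) -> finishes; pool += (1, 1, 0) = (2, 5, 1)
  W3 needs (1, 5, 0) <= (2, 5, 1) -> finishes; pool += (0, 0, 2) = (2, 5, 3)
  W5 needs (1, 2, 2) <= (2, 5, 3) -> finishes; pool += (1, 1, 2) = (3, 6, 5)


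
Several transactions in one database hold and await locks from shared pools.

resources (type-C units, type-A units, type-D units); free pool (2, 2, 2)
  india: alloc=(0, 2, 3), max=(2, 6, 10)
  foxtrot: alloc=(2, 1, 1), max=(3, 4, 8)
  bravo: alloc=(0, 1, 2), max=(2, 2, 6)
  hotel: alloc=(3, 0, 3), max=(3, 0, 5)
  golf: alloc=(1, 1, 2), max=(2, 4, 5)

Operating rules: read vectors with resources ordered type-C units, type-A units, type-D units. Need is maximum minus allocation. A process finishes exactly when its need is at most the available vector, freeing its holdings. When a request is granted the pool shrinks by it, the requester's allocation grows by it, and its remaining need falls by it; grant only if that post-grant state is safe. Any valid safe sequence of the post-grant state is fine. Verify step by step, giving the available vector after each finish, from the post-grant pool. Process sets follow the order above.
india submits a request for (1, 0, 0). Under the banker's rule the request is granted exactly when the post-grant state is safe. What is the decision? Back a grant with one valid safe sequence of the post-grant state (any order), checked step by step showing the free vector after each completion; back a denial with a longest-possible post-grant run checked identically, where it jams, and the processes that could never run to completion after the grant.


GRANT: granting preserves safety; a valid post-grant sequence is hotel, bravo, golf, india, foxtrot.
Key observation: (1, 2, 2) free after granting still covers hotel first, and each release covers the next.
Step-by-step check of the post-grant state:
  pool = (1, 2, 2)
  run hotel (needs (0, 0, 2), free (1, 2, 2)); after release of (3, 0, 3) the pool is (4, 2, 5)
  run bravo (needs (2, 1, 4), free (4, 2, 5)); after release of (0, 1, 2) the pool is (4, 3, 7)
  run golf (needs (1, 3, 3), free (4, 3, 7)); after release of (1, 1, 2) the pool is (5, 4, 9)
  run india (needs (1, 4, 7), free (5, 4, 9)); after release of (1, 2, 3) the pool is (6, 6, 12)
  run foxtrot (needs (1, 3, 7), free (6, 6, 12)); after release of (2, 1, 1) the pool is (8, 7, 13)


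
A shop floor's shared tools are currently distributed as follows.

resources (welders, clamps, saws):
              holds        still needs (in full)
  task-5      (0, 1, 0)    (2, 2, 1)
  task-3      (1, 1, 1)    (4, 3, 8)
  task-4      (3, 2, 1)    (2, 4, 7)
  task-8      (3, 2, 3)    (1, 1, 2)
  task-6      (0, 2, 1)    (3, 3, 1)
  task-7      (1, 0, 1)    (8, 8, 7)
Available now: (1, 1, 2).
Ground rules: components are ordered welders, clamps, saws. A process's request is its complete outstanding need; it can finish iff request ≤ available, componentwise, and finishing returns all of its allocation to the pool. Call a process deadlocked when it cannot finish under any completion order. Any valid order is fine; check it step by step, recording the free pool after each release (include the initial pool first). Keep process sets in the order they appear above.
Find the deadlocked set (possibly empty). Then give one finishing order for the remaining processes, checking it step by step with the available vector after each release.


The deadlocked set is task-3, task-4 and task-7.
Key observation: saws is the bottleneck — with task-8, task-6, task-5 done the pool holds (4, 6, 6), short of every remaining need.
One completion order for the rest: task-8, task-6, task-5. Verifying each step:
  pool = (1, 1, 2)
  task-8: need (1, 1, 2) fits (1, 1, 2); releases (3, 2, 3), pool now (4, 3, 5)
  task-6: need (3, 3, 1) fits (4, 3, 5); releases (0, 2, 1), pool now (4, 5, 6)
  task-5: need (2, 2, 1) fits (4, 5, 6); releases (0, 1, 0), pool now (4, 6, 6)
The stuck group stays short no matter what:
  task-3 cannot run: need (4, 3, 8) vs free (4, 6, 6) (insufficient saws)
  task-4 cannot run: need (2, 4, 7) vs free (4, 6, 6) (insufficient saws)
  task-7 cannot run: need (8, 8, 7) vs free (4, 6, 6) (insufficient welders, clamps and saws)


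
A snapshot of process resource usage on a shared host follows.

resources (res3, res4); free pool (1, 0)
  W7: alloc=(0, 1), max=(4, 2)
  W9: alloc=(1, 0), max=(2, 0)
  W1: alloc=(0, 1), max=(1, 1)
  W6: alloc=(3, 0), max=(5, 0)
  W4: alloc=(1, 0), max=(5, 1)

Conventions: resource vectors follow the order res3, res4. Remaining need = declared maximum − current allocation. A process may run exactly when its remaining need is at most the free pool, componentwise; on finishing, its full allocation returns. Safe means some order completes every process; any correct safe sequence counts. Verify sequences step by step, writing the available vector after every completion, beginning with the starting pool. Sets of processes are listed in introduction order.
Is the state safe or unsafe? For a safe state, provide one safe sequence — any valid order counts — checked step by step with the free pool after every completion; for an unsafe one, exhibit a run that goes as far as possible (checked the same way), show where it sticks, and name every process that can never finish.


SAFE, for example via the order W9, W6, W1, W4, W7.
Key observation: the first exact fit in this order is W9 — it needs (1, 0) with (1, 0) free, meeting a requested resource to the last unit.
Walking it through:
  pool = (1, 0)
  W9 needs (1, 0) <= (1, 0) -> finishes; pool += (1, 0) = (2, 0)
  W6 needs (2, 0) <= (2, 0) -> finishes; pool += (3, 0) = (5, 0)
  W1 needs (1, 0) <= (5, 0) -> finishes; pool += (0, 1) = (5, 1)
  W4 needs (4, 1) <= (5, 1) -> finishes; pool += (1, 0) = (6, 1)
  W7 needs (4, 1) <= (6, 1) -> finishes; pool += (0, 1) = (6, 2)


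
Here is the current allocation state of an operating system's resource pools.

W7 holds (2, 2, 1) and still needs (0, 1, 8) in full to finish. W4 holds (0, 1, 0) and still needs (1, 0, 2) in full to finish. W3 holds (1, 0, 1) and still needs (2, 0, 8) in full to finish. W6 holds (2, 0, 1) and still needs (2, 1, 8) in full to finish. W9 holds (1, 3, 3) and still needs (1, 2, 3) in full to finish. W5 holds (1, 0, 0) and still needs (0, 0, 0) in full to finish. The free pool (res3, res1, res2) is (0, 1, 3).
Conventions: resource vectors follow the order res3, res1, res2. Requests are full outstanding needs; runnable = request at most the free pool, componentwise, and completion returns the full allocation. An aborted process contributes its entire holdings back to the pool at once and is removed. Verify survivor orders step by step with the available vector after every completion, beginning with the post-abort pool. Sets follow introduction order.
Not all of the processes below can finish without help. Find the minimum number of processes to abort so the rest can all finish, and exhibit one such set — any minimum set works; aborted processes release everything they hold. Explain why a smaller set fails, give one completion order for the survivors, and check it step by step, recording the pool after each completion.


Minimum abort set: W7 and W6.
Key observation: the deadlocked W3 becomes finishable only because W7 and W6 released (4, 2, 2); it completes at step 3 below.
Minimality, checking each single-abort alternative: W7 alone leaves W3 blocked (short on res2); W4 alone leaves W7 blocked (short on res2); W3 alone leaves W7 blocked (short on res2); W6 alone leaves W7 blocked (short on res2); W9 alone leaves W7 blocked (short on res2); W5 alone leaves W7 blocked (short on res2).
One survivor order: W9, W4, W3, W5. Walking it through (post-abort pool first):
  pool = (4, 3, 5)
  W9: need (1, 2, 3) fits (4, 3, 5); releases (1, 3, 3), pool now (5, 6, 8)
  W4: need (1, 0, 2) fits (5, 6, 8); releases (0, 1, 0), pool now (5, 7, 8)
  W3: need (2, 0, 8) fits (5, 7, 8); releases (1, 0, 1), pool now (6, 7, 9)
  W5: need (0, 0, 0) fits (6, 7, 9); releases (1, 0, 0), pool now (7, 7, 9)


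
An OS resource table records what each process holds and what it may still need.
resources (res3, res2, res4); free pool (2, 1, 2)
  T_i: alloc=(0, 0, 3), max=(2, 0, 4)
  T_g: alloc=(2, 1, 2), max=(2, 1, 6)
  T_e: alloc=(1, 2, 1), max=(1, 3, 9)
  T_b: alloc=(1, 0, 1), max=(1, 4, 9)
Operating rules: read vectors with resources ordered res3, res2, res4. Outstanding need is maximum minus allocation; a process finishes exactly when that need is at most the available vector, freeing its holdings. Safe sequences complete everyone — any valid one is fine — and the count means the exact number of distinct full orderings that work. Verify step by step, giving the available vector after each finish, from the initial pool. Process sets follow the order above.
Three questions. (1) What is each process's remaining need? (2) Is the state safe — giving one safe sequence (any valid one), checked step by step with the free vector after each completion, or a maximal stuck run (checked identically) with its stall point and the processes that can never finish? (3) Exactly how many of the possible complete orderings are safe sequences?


(1) Need matrix, components ordered res3, res2, res4:
  T_i: (2, 0, 1)
  T_g: (0, 0, 4)
  T_e: (0, 1, 8)
  T_b: (0, 4, 8)
(2) The state is UNSAFE.
Key observation: even finishing T_i, T_g leaves just (4, 2, 7) free — too little res4 for any of the remaining processes.
A maximal execution: T_i, T_g — then nothing else fits. Check, step by step:
  pool = (2, 1, 2)
  T_i: need (2, 0, 1) fits (2, 1, 2); releases (0, 0, 3), pool now (2, 1, 5)
  T_g: need (0, 0, 4) fits (2, 1, 5); releases (2, 1, 2), pool now (4, 2, 7)
  blocked: T_e wants (0, 1, 8), pool (4, 2, 7) — not enough res4
  blocked: T_b wants (0, 4, 8), pool (4, 2, 7) — not enough res2 and res4
Never able to finish: T_e and T_b.
(3) Exactly 0 of the possible complete orderings are safe sequences.


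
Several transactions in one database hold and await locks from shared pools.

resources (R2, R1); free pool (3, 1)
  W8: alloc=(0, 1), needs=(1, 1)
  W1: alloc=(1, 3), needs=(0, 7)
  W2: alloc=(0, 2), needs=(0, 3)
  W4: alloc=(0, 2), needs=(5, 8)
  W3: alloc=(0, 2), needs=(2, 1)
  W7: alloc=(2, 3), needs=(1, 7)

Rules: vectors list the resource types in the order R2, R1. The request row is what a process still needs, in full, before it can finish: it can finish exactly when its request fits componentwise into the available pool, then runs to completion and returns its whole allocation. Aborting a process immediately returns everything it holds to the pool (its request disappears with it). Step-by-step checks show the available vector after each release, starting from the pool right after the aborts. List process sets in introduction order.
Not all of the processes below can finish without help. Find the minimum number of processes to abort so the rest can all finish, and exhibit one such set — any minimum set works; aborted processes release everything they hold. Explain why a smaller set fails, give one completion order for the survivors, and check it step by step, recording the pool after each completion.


Abort W4.
Key observation: no ordering could ever have run W7 before the abort of W4; with (0, 2) back in the pool it fits at step 4.
Minimality: the empty abort set fails — the state is deadlocked as it stands.
One survivor order: W8, W2, W3, W7, W1. Step-by-step check (post-abort pool first):
  pool = (3, 3)
  run W8 (needs (1, 1), free (3, 3)); after release of (0, 1) the pool is (3, 4)
  run W2 (needs (0, 3), free (3, 4)); after release of (0, 2) the pool is (3, 6)
  run W3 (needs (2, 1), free (3, 6)); after release of (0, 2) the pool is (3, 8)
  run W7 (needs (1, 7), free (3, 8)); after release of (2, 3) the pool is (5, 11)
  run W1 (needs (0, 7), free (5, 11)); after release of (1, 3) the pool is (6, 14)


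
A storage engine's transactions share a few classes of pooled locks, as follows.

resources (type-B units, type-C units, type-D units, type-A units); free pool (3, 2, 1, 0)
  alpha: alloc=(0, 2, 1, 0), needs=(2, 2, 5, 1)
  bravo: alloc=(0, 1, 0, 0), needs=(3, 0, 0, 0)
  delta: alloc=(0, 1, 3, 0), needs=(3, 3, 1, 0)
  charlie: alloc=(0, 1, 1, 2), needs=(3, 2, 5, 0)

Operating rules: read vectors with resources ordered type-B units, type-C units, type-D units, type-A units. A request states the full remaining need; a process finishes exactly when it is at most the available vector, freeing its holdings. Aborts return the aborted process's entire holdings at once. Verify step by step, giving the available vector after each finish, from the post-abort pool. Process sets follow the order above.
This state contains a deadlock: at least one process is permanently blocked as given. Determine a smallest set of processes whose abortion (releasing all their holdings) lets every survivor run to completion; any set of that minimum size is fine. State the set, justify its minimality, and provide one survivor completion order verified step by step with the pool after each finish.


The answer: abort charlie.
Key observation: alpha had no path to completion before; after the abort of charlie ((0, 1, 1, 2) returned), step 3 is where it fits.
Minimality: the empty abort set fails — the state is deadlocked as it stands.
One survivor order: bravo, delta, alpha. Walking it through (post-abort pool first):
  pool = (3, 3, 2, 2)
  bravo: need (3, 0, 0, 0) fits (3, 3, 2, 2); releases (0, 1, 0, 0), pool now (3, 4, 2, 2)
  delta: need (3, 3, 1, 0) fits (3, 4, 2, 2); releases (0, 1, 3, 0), pool now (3, 5, 5, 2)
  alpha: need (2, 2, 5, 1) fits (3, 5, 5, 2); releases (0, 2, 1, 0), pool now (3, 7, 6, 2)
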